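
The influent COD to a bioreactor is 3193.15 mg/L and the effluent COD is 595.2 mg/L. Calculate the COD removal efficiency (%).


eta = (COD_in - COD_out) / COD_in * 100
= (3193.15 - 595.2) / 3193.15 * 100
= 81.3601%

81.3601%


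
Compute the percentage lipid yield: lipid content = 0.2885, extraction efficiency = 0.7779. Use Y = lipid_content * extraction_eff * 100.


Y = lipid_content * extraction_eff * 100
= 0.2885 * 0.7779 * 100
= 22.4424%

22.4424%


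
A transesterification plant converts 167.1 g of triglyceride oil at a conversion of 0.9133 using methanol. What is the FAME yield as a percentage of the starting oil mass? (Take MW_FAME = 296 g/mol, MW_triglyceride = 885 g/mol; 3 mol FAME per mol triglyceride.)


m_FAME = oil * conv * (3 * 296 / 885) = oil * conv * (888/885)
= 167.1 * 0.9133 * 888 / 885
= 153.1298 g
Y = m_FAME / oil * 100 = conv * (888/885) * 100
= 0.9133 * 888 / 885 * 100
= 91.64%

91.64%


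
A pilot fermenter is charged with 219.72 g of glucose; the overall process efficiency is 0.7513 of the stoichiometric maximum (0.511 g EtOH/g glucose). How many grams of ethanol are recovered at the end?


Actual ethanol: m = 0.511 * 219.72 * 0.7513
m = 84.3536 g

84.3536 g


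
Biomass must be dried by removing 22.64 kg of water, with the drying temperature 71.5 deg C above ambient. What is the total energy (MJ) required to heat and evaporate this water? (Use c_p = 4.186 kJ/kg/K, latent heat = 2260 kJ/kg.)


E = m_water * (4.186 * dT + 2260) / 1000
= 22.64 * (4.186 * 71.5 + 2260) / 1000
= 57.9425 MJ

57.9425 MJ


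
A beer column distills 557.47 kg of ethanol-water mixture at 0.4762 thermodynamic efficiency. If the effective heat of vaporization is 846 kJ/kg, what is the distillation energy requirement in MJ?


E = m * 846 / (eta * 1000)
= 557.47 * 846 / (0.4762 * 1000)
= 990.3814 MJ

990.3814 MJ


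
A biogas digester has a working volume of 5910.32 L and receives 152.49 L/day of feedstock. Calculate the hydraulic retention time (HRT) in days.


HRT = V / Q
= 5910.32 / 152.49
= 38.7587 days

38.7587 days


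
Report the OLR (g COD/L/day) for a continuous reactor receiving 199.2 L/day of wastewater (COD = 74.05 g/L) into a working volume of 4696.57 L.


OLR = Q * S / V
= 199.2 * 74.05 / 4696.57
= 3.1408 g/L/day

3.1408 g/L/day


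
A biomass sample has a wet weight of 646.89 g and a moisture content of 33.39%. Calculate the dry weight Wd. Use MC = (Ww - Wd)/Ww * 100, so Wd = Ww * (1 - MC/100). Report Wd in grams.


Wd = Ww * (1 - MC/100)
= 646.89 * (1 - 33.39/100)
= 430.8934 g

430.8934 g


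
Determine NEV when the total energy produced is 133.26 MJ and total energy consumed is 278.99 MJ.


NEV = E_out - E_in
= 133.26 - 278.99
= -145.7300 MJ

-145.7300 MJ


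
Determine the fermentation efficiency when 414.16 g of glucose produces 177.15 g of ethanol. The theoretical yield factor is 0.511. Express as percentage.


Fermentation efficiency = (actual / (0.511 * glucose)) * 100
= (177.15 / (0.511 * 414.16)) * 100
= 83.7051%

83.7051%


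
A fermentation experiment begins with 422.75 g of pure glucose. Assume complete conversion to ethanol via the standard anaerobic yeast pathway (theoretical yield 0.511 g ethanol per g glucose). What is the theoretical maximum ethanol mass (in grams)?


Theoretical ethanol yield: m_EtOH = 0.511 * m_glucose
m_EtOH = 0.511 * 422.75 = 216.0252 g

216.0252 g


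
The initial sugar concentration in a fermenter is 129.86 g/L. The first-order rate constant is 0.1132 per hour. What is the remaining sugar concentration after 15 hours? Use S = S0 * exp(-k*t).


S = S0 * exp(-k * t)
S = 129.86 * exp(-0.1132 * 15)
S = 23.7708 g/L

23.7708 g/L


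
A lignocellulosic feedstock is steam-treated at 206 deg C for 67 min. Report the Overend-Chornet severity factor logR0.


logR0 = log10(t * exp((T - 100) / 14.75))
= log10(67 * exp((206 - 100) / 14.75))
= 4.9471

4.9471


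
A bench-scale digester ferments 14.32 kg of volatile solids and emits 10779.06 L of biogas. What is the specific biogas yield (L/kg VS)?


Y = V / VS
= 10779.06 / 14.32
= 752.7277 L/kg VS

752.7277 L/kg VS


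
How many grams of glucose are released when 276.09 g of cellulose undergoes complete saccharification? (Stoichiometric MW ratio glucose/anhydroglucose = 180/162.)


glucose = cellulose * 180/162
= 276.09 * 180/162
= 306.7667 g

306.7667 g


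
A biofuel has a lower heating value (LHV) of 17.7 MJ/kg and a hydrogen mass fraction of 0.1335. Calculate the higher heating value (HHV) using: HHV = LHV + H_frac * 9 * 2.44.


HHV = LHV + H_frac * 9 * 2.44
= 17.7 + 0.1335 * 9 * 2.44
= 20.6317 MJ/kg

20.6317 MJ/kg


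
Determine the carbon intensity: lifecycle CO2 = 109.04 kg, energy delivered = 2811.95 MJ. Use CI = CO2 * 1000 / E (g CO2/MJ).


CI = CO2 * 1000 / E
= 109.04 * 1000 / 2811.95
= 38.7774 g CO2/MJ

38.7774 g CO2/MJ


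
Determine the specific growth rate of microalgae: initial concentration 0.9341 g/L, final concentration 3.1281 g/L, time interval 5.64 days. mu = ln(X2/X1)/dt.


mu = ln(X2/X1) / dt
= ln(3.1281/0.9341) / 5.64
= 0.2143 per day

0.2143 per day


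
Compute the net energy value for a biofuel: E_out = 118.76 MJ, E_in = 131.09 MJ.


NEV = E_out - E_in
= 118.76 - 131.09
= -12.3300 MJ

-12.3300 MJ


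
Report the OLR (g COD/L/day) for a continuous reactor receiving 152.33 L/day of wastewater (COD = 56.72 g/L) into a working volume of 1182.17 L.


OLR = Q * S / V
= 152.33 * 56.72 / 1182.17
= 7.3087 g/L/day

7.3087 g/L/day


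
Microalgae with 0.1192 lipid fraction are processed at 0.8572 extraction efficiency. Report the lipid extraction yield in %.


Y = lipid_content * extraction_eff * 100
= 0.1192 * 0.8572 * 100
= 10.2178%

10.2178%


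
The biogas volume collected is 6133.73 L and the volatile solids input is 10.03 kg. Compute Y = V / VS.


Y = V / VS
= 6133.73 / 10.03
= 611.5384 L/kg VS

611.5384 L/kg VS


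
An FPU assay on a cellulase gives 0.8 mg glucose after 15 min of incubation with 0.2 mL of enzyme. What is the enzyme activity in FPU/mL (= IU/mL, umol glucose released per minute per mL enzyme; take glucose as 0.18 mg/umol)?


Activity = glucose_mg / (0.18 mg/umol * V_mL * t_min)
= 0.8 / (0.18 * 0.2 * 15)
= 1.4815 FPU/mL

1.4815 FPU/mL


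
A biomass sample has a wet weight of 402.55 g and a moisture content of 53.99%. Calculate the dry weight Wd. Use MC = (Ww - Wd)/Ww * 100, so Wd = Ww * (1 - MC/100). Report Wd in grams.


Wd = Ww * (1 - MC/100)
= 402.55 * (1 - 53.99/100)
= 185.2133 g

185.2133 g


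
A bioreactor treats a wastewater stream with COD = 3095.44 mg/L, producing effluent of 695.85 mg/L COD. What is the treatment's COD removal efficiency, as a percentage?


eta = (COD_in - COD_out) / COD_in * 100
= (3095.44 - 695.85) / 3095.44 * 100
= 77.5202%

77.5202%


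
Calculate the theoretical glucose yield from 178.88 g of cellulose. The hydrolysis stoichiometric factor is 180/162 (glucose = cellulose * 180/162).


glucose = cellulose * 180/162
= 178.88 * 180/162
= 198.7556 g

198.7556 g


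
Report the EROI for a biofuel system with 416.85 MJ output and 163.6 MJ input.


EROI = E_out / E_in
= 416.85 / 163.6
= 2.5480

2.5480


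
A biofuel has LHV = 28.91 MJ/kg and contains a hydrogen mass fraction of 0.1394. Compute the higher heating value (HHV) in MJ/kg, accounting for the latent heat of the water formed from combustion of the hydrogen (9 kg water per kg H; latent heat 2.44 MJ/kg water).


HHV = LHV + H_frac * 9 * 2.44
= 28.91 + 0.1394 * 9 * 2.44
= 31.9712 MJ/kg

31.9712 MJ/kg


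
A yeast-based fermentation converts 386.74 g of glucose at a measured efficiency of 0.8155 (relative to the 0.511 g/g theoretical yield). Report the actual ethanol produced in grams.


Actual ethanol: m = 0.511 * 386.74 * 0.8155
m = 161.1625 g

161.1625 g


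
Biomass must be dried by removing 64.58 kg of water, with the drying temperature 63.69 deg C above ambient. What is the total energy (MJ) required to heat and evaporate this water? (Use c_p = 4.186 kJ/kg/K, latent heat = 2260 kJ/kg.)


E = m_water * (4.186 * dT + 2260) / 1000
= 64.58 * (4.186 * 63.69 + 2260) / 1000
= 163.1682 MJ

163.1682 MJ


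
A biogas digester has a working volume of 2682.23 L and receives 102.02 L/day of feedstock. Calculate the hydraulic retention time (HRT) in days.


HRT = V / Q
= 2682.23 / 102.02
= 26.2912 days

26.2912 days


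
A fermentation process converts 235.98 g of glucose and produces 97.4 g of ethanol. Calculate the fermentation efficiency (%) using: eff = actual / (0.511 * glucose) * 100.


Fermentation efficiency = (actual / (0.511 * glucose)) * 100
= (97.4 / (0.511 * 235.98)) * 100
= 80.7724%

80.7724%


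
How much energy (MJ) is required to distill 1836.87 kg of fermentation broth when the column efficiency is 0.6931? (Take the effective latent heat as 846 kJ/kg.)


E = m * 846 / (eta * 1000)
= 1836.87 * 846 / (0.6931 * 1000)
= 2242.0892 MJ

2242.0892 MJ


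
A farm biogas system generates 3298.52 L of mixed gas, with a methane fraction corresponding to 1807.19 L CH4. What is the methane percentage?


CH4% = V_CH4 / V_total * 100
= 1807.19 / 3298.52 * 100
= 54.7879%

54.7879%


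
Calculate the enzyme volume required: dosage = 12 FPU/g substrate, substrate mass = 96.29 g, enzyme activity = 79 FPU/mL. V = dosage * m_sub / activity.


V = dosage * m_sub / activity
V = 12 * 96.29 / 79
V = 14.6263 mL

14.6263 mL


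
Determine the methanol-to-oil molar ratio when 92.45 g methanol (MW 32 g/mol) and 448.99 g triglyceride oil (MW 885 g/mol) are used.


Molar ratio = n_MeOH / n_oil = (MeOH/32) / (oil/885) = (MeOH * 885) / (32 * oil)
= (92.45 * 885) / (32 * 448.99)
= 5.6946

5.6946


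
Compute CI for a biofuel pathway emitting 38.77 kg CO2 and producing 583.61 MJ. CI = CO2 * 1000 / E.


CI = CO2 * 1000 / E
= 38.77 * 1000 / 583.61
= 66.4313 g CO2/MJ

66.4313 g CO2/MJ


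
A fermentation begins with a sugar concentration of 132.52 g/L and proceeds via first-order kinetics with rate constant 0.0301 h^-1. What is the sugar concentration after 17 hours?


S = S0 * exp(-k * t)
S = 132.52 * exp(-0.0301 * 17)
S = 79.4425 g/L

79.4425 g/L


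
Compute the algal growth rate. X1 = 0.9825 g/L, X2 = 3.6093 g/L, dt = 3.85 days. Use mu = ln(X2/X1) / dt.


mu = ln(X2/X1) / dt
= ln(3.6093/0.9825) / 3.85
= 0.3380 per day

0.3380 per day


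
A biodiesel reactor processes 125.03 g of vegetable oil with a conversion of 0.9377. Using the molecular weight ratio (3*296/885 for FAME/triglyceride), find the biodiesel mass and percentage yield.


m_FAME = oil * conv * (3 * 296 / 885) = oil * conv * (888/885)
= 125.03 * 0.9377 * 888 / 885
= 117.6381 g
Y = m_FAME / oil * 100 = conv * (888/885) * 100
= 0.9377 * 888 / 885 * 100
= 94.09%

117.6381 g FAME; Y = 94.09%


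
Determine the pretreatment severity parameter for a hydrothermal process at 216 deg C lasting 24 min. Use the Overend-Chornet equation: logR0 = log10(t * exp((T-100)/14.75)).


logR0 = log10(t * exp((T - 100) / 14.75))
= log10(24 * exp((216 - 100) / 14.75))
= 4.7957

4.7957


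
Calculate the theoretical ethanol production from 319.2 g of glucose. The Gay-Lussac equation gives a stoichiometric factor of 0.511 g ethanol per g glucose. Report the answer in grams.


Theoretical ethanol yield: m_EtOH = 0.511 * m_glucose
m_EtOH = 0.511 * 319.2 = 163.1112 g

163.1112 g


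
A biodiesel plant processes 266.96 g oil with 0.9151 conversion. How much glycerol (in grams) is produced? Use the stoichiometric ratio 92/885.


glycerol = oil * conv * (92/885)
= 266.96 * 0.9151 * 92 / 885
= 25.3956 g

25.3956 g


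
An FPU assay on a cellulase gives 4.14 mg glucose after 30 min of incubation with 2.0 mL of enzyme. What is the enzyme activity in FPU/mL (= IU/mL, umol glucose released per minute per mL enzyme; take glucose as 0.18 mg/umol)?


Activity = glucose_mg / (0.18 mg/umol * V_mL * t_min)
= 4.14 / (0.18 * 2.0 * 30)
= 0.3833 FPU/mL

0.3833 FPU/mL


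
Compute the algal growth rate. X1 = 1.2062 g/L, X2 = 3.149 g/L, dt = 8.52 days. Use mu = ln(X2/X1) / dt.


mu = ln(X2/X1) / dt
= ln(3.149/1.2062) / 8.52
= 0.1126 per day

0.1126 per day


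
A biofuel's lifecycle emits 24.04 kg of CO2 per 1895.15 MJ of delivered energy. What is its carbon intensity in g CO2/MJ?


CI = CO2 * 1000 / E
= 24.04 * 1000 / 1895.15
= 12.6850 g CO2/MJ

12.6850 g CO2/MJ


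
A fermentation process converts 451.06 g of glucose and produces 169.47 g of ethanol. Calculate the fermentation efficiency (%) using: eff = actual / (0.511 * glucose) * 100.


Fermentation efficiency = (actual / (0.511 * glucose)) * 100
= (169.47 / (0.511 * 451.06)) * 100
= 73.5254%

73.5254%


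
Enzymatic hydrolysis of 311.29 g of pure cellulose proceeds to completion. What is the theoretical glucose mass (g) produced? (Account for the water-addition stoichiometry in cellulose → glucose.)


glucose = cellulose * 180/162
= 311.29 * 180/162
= 345.8778 g

345.8778 g


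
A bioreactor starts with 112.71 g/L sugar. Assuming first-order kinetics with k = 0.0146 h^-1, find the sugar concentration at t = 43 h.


S = S0 * exp(-k * t)
S = 112.71 * exp(-0.0146 * 43)
S = 60.1606 g/L

60.1606 g/L


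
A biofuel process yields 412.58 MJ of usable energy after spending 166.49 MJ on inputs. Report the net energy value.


NEV = E_out - E_in
= 412.58 - 166.49
= 246.0900 MJ

246.0900 MJ


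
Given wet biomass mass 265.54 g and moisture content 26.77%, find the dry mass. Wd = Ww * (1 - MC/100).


Wd = Ww * (1 - MC/100)
= 265.54 * (1 - 26.77/100)
= 194.4549 g

194.4549 g


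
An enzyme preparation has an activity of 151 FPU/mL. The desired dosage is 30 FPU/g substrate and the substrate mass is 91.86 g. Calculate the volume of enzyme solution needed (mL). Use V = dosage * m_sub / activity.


V = dosage * m_sub / activity
V = 30 * 91.86 / 151
V = 18.2503 mL

18.2503 mL


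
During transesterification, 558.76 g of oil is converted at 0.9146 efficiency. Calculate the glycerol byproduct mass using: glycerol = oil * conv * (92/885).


glycerol = oil * conv * (92/885)
= 558.76 * 0.9146 * 92 / 885
= 53.1253 g

53.1253 g


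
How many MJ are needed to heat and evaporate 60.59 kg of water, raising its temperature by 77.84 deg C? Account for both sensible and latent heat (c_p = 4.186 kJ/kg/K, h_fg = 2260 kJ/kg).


E = m_water * (4.186 * dT + 2260) / 1000
= 60.59 * (4.186 * 77.84 + 2260) / 1000
= 156.6759 MJ

156.6759 MJ


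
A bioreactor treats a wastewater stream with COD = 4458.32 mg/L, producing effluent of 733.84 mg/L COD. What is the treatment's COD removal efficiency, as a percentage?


eta = (COD_in - COD_out) / COD_in * 100
= (4458.32 - 733.84) / 4458.32 * 100
= 83.5400%

83.5400%


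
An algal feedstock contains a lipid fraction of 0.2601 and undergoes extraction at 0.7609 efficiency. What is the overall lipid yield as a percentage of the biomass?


Y = lipid_content * extraction_eff * 100
= 0.2601 * 0.7609 * 100
= 19.7910%

19.7910%


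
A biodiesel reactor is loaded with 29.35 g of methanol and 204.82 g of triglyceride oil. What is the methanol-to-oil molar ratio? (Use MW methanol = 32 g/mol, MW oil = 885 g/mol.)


Molar ratio = n_MeOH / n_oil = (MeOH/32) / (oil/885) = (MeOH * 885) / (32 * oil)
= (29.35 * 885) / (32 * 204.82)
= 3.9630

3.9630


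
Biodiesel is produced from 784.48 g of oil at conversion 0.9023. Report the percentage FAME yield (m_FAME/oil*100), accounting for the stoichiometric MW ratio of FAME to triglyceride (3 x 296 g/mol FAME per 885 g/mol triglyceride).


m_FAME = oil * conv * (3 * 296 / 885) = oil * conv * (888/885)
= 784.48 * 0.9023 * 888 / 885
= 710.2357 g
Y = m_FAME / oil * 100 = conv * (888/885) * 100
= 0.9023 * 888 / 885 * 100
= 90.54%

90.54%


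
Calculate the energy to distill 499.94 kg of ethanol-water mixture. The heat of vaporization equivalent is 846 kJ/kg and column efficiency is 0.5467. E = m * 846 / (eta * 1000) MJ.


E = m * 846 / (eta * 1000)
= 499.94 * 846 / (0.5467 * 1000)
= 773.6405 MJ

773.6405 MJ


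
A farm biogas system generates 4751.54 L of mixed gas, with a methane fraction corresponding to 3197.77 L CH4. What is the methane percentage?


CH4% = V_CH4 / V_total * 100
= 3197.77 / 4751.54 * 100
= 67.2997%

67.2997%


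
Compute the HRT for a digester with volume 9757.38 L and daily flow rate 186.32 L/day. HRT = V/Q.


HRT = V / Q
= 9757.38 / 186.32
= 52.3689 days

52.3689 days


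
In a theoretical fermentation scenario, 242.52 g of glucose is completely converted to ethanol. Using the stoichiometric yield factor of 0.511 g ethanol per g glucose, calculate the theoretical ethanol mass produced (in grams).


Theoretical ethanol yield: m_EtOH = 0.511 * m_glucose
m_EtOH = 0.511 * 242.52 = 123.9277 g

123.9277 g


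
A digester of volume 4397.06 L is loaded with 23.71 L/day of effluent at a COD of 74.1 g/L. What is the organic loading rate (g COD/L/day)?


OLR = Q * S / V
= 23.71 * 74.1 / 4397.06
= 0.3996 g/L/day

0.3996 g/L/day


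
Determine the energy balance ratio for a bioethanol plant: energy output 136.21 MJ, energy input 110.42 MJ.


EROI = E_out / E_in
= 136.21 / 110.42
= 1.2336

1.2336


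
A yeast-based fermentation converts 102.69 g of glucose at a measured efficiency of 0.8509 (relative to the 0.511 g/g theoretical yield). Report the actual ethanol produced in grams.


Actual ethanol: m = 0.511 * 102.69 * 0.8509
m = 44.6506 g

44.6506 g


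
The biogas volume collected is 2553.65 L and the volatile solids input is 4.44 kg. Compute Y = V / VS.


Y = V / VS
= 2553.65 / 4.44
= 575.1464 L/kg VS

575.1464 L/kg VS


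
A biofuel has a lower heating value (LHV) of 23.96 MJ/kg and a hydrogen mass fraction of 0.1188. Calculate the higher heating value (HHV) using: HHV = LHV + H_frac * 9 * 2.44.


HHV = LHV + H_frac * 9 * 2.44
= 23.96 + 0.1188 * 9 * 2.44
= 26.5688 MJ/kg

26.5688 MJ/kg


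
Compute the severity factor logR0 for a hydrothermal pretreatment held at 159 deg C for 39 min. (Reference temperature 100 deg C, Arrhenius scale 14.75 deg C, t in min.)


logR0 = log10(t * exp((T - 100) / 14.75))
= log10(39 * exp((159 - 100) / 14.75))
= 3.3282

3.3282


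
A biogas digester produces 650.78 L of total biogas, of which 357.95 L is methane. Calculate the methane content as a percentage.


CH4% = V_CH4 / V_total * 100
= 357.95 / 650.78 * 100
= 55.0032%

55.0032%


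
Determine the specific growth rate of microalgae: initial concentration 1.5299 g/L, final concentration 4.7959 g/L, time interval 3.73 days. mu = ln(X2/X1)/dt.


mu = ln(X2/X1) / dt
= ln(4.7959/1.5299) / 3.73
= 0.3063 per day

0.3063 per day


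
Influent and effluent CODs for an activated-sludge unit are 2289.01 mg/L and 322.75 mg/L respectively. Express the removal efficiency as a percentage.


eta = (COD_in - COD_out) / COD_in * 100
= (2289.01 - 322.75) / 2289.01 * 100
= 85.9000%

85.9000%


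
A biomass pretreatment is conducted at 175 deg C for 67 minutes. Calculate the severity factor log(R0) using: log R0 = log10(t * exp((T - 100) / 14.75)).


logR0 = log10(t * exp((T - 100) / 14.75))
= log10(67 * exp((175 - 100) / 14.75))
= 4.0344

4.0344


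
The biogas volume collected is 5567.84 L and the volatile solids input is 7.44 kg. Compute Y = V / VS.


Y = V / VS
= 5567.84 / 7.44
= 748.3656 L/kg VS

748.3656 L/kg VS


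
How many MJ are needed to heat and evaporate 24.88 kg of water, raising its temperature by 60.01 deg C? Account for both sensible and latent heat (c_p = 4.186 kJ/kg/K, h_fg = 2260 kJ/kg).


E = m_water * (4.186 * dT + 2260) / 1000
= 24.88 * (4.186 * 60.01 + 2260) / 1000
= 62.4787 MJ

62.4787 MJ


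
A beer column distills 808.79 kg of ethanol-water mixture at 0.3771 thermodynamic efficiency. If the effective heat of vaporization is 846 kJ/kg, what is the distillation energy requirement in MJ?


E = m * 846 / (eta * 1000)
= 808.79 * 846 / (0.3771 * 1000)
= 1814.4692 MJ

1814.4692 MJ


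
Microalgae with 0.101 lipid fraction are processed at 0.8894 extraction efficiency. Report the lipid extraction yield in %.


Y = lipid_content * extraction_eff * 100
= 0.101 * 0.8894 * 100
= 8.9829%

8.9829%


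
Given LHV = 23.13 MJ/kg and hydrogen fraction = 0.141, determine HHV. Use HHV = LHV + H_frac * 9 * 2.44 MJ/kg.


HHV = LHV + H_frac * 9 * 2.44
= 23.13 + 0.141 * 9 * 2.44
= 26.2264 MJ/kg

26.2264 MJ/kg


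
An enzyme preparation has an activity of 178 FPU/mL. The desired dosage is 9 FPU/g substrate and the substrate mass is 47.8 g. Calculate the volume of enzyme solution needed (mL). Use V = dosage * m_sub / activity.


V = dosage * m_sub / activity
V = 9 * 47.8 / 178
V = 2.4169 mL

2.4169 mL


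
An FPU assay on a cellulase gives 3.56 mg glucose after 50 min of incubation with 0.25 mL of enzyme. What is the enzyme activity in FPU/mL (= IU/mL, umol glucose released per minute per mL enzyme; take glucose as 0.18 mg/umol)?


Activity = glucose_mg / (0.18 mg/umol * V_mL * t_min)
= 3.56 / (0.18 * 0.25 * 50)
= 1.5822 FPU/mL

1.5822 FPU/mL


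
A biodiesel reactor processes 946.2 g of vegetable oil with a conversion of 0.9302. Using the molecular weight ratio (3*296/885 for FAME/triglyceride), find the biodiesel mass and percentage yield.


m_FAME = oil * conv * (3 * 296 / 885) = oil * conv * (888/885)
= 946.2 * 0.9302 * 888 / 885
= 883.1388 g
Y = m_FAME / oil * 100 = conv * (888/885) * 100
= 0.9302 * 888 / 885 * 100
= 93.34%

883.1388 g FAME; Y = 93.34%


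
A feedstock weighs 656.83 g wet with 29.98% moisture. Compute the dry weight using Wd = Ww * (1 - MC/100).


Wd = Ww * (1 - MC/100)
= 656.83 * (1 - 29.98/100)
= 459.9124 g

459.9124 g


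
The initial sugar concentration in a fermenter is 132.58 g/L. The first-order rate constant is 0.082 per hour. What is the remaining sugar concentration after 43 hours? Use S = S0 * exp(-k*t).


S = S0 * exp(-k * t)
S = 132.58 * exp(-0.082 * 43)
S = 3.9008 g/L

3.9008 g/L


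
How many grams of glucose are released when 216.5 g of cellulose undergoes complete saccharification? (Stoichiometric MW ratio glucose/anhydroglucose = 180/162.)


glucose = cellulose * 180/162
= 216.5 * 180/162
= 240.5556 g

240.5556 g


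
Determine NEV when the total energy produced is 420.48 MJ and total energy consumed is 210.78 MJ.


NEV = E_out - E_in
= 420.48 - 210.78
= 209.7000 MJ

209.7000 MJ


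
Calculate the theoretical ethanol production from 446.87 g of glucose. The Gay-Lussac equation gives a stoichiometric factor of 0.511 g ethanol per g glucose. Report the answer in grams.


Theoretical ethanol yield: m_EtOH = 0.511 * m_glucose
m_EtOH = 0.511 * 446.87 = 228.3506 g

228.3506 g


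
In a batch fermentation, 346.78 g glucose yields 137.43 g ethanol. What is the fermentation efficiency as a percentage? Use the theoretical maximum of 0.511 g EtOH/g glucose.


Fermentation efficiency = (actual / (0.511 * glucose)) * 100
= (137.43 / (0.511 * 346.78)) * 100
= 77.5544%

77.5544%


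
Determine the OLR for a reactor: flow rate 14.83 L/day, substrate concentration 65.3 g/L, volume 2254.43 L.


OLR = Q * S / V
= 14.83 * 65.3 / 2254.43
= 0.4296 g/L/day

0.4296 g/L/day


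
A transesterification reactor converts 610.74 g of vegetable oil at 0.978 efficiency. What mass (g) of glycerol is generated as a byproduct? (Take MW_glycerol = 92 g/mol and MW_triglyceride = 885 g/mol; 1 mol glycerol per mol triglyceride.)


glycerol = oil * conv * (92/885)
= 610.74 * 0.978 * 92 / 885
= 62.0926 g

62.0926 g


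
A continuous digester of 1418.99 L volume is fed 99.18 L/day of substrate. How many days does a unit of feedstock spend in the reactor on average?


HRT = V / Q
= 1418.99 / 99.18
= 14.3072 days

14.3072 days


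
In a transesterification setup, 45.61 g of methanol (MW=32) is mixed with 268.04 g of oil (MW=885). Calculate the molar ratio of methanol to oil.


Molar ratio = n_MeOH / n_oil = (MeOH/32) / (oil/885) = (MeOH * 885) / (32 * oil)
= (45.61 * 885) / (32 * 268.04)
= 4.7060

4.7060


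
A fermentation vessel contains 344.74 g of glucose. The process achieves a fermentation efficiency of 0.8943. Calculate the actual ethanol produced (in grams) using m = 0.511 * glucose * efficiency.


Actual ethanol: m = 0.511 * 344.74 * 0.8943
m = 157.5418 g

157.5418 g


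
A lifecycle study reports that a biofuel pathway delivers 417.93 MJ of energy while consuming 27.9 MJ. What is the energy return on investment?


EROI = E_out / E_in
= 417.93 / 27.9
= 14.9796

14.9796


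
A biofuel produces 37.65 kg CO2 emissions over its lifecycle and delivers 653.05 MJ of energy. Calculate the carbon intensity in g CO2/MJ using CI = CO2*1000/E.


CI = CO2 * 1000 / E
= 37.65 * 1000 / 653.05
= 57.6526 g CO2/MJ

57.6526 g CO2/MJ


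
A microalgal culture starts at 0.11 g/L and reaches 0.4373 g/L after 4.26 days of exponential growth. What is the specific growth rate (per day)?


mu = ln(X2/X1) / dt
= ln(0.4373/0.11) / 4.26
= 0.3240 per day

0.3240 per day


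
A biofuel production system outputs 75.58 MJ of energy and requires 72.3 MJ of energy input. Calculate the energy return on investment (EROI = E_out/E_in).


EROI = E_out / E_in
= 75.58 / 72.3
= 1.0454

1.0454


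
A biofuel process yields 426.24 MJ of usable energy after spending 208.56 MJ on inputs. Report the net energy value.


NEV = E_out - E_in
= 426.24 - 208.56
= 217.6800 MJ

217.6800 MJ


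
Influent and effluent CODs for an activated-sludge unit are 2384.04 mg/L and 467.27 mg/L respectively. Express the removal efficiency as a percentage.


eta = (COD_in - COD_out) / COD_in * 100
= (2384.04 - 467.27) / 2384.04 * 100
= 80.4001%

80.4001%


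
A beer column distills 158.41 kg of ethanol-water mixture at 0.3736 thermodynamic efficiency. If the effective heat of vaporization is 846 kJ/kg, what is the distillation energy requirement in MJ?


E = m * 846 / (eta * 1000)
= 158.41 * 846 / (0.3736 * 1000)
= 358.7122 MJ

358.7122 MJ


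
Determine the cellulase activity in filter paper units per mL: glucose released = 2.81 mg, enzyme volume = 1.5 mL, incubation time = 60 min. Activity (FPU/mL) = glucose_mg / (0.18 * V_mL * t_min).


Activity = glucose_mg / (0.18 mg/umol * V_mL * t_min)
= 2.81 / (0.18 * 1.5 * 60)
= 0.1735 FPU/mL

0.1735 FPU/mL


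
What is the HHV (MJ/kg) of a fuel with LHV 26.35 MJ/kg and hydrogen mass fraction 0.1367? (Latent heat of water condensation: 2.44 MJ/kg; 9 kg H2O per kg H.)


HHV = LHV + H_frac * 9 * 2.44
= 26.35 + 0.1367 * 9 * 2.44
= 29.3519 MJ/kg

29.3519 MJ/kg


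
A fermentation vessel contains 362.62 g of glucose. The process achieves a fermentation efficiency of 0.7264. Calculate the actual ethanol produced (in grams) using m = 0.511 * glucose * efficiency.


Actual ethanol: m = 0.511 * 362.62 * 0.7264
m = 134.6011 g

134.6011 g


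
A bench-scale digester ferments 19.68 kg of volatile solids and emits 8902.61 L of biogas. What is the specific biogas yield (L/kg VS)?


Y = V / VS
= 8902.61 / 19.68
= 452.3684 L/kg VS

452.3684 L/kg VS


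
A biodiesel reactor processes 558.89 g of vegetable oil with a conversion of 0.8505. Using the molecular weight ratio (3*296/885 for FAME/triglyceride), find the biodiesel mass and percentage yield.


m_FAME = oil * conv * (3 * 296 / 885) = oil * conv * (888/885)
= 558.89 * 0.8505 * 888 / 885
= 476.9473 g
Y = m_FAME / oil * 100 = conv * (888/885) * 100
= 0.8505 * 888 / 885 * 100
= 85.34%

476.9473 g FAME; Y = 85.34%


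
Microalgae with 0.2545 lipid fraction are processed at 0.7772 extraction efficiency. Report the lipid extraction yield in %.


Y = lipid_content * extraction_eff * 100
= 0.2545 * 0.7772 * 100
= 19.7797%

19.7797%


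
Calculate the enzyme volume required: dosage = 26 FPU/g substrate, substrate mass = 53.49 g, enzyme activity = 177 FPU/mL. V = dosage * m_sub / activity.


V = dosage * m_sub / activity
V = 26 * 53.49 / 177
V = 7.8573 mL

7.8573 mL


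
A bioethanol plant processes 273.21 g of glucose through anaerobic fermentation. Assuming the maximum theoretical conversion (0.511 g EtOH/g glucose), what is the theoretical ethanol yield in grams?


Theoretical ethanol yield: m_EtOH = 0.511 * m_glucose
m_EtOH = 0.511 * 273.21 = 139.6103 g

139.6103 g


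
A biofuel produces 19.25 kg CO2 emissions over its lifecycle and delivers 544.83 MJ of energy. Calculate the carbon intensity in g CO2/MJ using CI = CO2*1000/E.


CI = CO2 * 1000 / E
= 19.25 * 1000 / 544.83
= 35.3321 g CO2/MJ

35.3321 g CO2/MJ


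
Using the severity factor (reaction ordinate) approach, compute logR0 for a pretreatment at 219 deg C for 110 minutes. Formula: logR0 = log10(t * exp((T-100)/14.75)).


logR0 = log10(t * exp((T - 100) / 14.75))
= log10(110 * exp((219 - 100) / 14.75))
= 5.5452

5.5452


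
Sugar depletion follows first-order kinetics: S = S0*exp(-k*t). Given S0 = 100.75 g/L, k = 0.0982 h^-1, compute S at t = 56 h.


S = S0 * exp(-k * t)
S = 100.75 * exp(-0.0982 * 56)
S = 0.4121 g/L

0.4121 g/L


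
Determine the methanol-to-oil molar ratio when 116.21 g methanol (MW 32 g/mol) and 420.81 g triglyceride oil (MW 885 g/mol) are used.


Molar ratio = n_MeOH / n_oil = (MeOH/32) / (oil/885) = (MeOH * 885) / (32 * oil)
= (116.21 * 885) / (32 * 420.81)
= 7.6375

7.6375


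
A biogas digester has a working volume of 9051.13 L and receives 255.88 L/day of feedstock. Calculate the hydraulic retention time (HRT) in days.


HRT = V / Q
= 9051.13 / 255.88
= 35.3726 days

35.3726 days


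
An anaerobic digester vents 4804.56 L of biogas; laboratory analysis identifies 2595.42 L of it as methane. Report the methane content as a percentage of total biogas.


CH4% = V_CH4 / V_total * 100
= 2595.42 / 4804.56 * 100
= 54.0199%

54.0199%


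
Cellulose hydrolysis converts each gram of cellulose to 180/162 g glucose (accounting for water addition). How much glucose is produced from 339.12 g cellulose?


glucose = cellulose * 180/162
= 339.12 * 180/162
= 376.8000 g

376.8000 g


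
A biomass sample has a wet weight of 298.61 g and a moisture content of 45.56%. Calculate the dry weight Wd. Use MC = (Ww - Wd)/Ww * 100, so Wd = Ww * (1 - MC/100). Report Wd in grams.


Wd = Ww * (1 - MC/100)
= 298.61 * (1 - 45.56/100)
= 162.5633 g

162.5633 g


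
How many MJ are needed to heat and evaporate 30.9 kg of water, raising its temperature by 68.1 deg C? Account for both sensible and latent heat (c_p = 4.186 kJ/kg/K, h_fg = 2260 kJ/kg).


E = m_water * (4.186 * dT + 2260) / 1000
= 30.9 * (4.186 * 68.1 + 2260) / 1000
= 78.6426 MJ

78.6426 MJ


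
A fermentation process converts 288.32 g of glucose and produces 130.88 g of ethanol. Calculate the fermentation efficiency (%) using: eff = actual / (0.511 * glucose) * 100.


Fermentation efficiency = (actual / (0.511 * glucose)) * 100
= (130.88 / (0.511 * 288.32)) * 100
= 88.8337%

88.8337%


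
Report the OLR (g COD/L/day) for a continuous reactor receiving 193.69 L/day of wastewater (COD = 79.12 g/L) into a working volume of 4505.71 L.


OLR = Q * S / V
= 193.69 * 79.12 / 4505.71
= 3.4012 g/L/day

3.4012 g/L/day


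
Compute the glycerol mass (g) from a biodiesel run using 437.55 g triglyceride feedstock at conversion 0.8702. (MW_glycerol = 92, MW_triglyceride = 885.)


glycerol = oil * conv * (92/885)
= 437.55 * 0.8702 * 92 / 885
= 39.5814 g

39.5814 g


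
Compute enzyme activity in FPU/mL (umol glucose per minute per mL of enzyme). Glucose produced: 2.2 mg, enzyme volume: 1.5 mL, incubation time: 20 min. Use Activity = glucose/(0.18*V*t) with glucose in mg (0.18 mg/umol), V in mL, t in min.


Activity = glucose_mg / (0.18 mg/umol * V_mL * t_min)
= 2.2 / (0.18 * 1.5 * 20)
= 0.4074 FPU/mL

0.4074 FPU/mL


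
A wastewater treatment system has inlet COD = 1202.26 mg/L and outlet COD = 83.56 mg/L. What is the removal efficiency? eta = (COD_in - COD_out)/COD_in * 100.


eta = (COD_in - COD_out) / COD_in * 100
= (1202.26 - 83.56) / 1202.26 * 100
= 93.0498%

93.0498%


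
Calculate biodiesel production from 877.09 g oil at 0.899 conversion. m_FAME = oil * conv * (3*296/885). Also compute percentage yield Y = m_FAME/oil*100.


m_FAME = oil * conv * (3 * 296 / 885) = oil * conv * (888/885)
= 877.09 * 0.899 * 888 / 885
= 791.1768 g
Y = m_FAME / oil * 100 = conv * (888/885) * 100
= 0.899 * 888 / 885 * 100
= 90.20%

791.1768 g FAME; Y = 90.20%


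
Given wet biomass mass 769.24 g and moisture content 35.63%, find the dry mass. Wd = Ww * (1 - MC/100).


Wd = Ww * (1 - MC/100)
= 769.24 * (1 - 35.63/100)
= 495.1598 g

495.1598 g


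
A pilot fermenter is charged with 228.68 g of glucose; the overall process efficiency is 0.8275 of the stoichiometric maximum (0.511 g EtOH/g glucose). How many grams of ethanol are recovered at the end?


Actual ethanol: m = 0.511 * 228.68 * 0.8275
m = 96.6979 g

96.6979 g


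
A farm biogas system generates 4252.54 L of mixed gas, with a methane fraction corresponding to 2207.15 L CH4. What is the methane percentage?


CH4% = V_CH4 / V_total * 100
= 2207.15 / 4252.54 * 100
= 51.9019%

51.9019%


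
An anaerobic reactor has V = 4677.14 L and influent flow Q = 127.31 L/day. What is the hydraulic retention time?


HRT = V / Q
= 4677.14 / 127.31
= 36.7382 days

36.7382 days


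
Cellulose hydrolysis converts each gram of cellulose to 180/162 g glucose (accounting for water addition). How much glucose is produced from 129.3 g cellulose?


glucose = cellulose * 180/162
= 129.3 * 180/162
= 143.6667 g

143.6667 g


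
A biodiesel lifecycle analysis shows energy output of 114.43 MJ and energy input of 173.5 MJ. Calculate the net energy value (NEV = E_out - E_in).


NEV = E_out - E_in
= 114.43 - 173.5
= -59.0700 MJ

-59.0700 MJ


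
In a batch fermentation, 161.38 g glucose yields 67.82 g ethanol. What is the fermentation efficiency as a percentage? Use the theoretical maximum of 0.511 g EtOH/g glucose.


Fermentation efficiency = (actual / (0.511 * glucose)) * 100
= (67.82 / (0.511 * 161.38)) * 100
= 82.2408%

82.2408%


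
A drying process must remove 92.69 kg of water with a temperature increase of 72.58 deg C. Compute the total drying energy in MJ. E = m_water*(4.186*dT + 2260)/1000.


E = m_water * (4.186 * dT + 2260) / 1000
= 92.69 * (4.186 * 72.58 + 2260) / 1000
= 237.6405 MJ

237.6405 MJ


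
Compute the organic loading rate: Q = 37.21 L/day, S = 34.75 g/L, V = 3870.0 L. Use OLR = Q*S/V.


OLR = Q * S / V
= 37.21 * 34.75 / 3870.0
= 0.3341 g/L/day

0.3341 g/L/day


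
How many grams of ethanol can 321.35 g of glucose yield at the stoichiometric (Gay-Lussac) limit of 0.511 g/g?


Theoretical ethanol yield: m_EtOH = 0.511 * m_glucose
m_EtOH = 0.511 * 321.35 = 164.2099 g

164.2099 g


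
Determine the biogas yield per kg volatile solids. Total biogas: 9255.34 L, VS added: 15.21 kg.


Y = V / VS
= 9255.34 / 15.21
= 608.5036 L/kg VS

608.5036 L/kg VS


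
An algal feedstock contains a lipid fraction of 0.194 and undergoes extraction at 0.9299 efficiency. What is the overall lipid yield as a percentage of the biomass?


Y = lipid_content * extraction_eff * 100
= 0.194 * 0.9299 * 100
= 18.0401%

18.0401%


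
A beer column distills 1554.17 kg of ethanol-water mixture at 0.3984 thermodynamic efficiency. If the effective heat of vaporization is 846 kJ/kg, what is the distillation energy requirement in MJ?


E = m * 846 / (eta * 1000)
= 1554.17 * 846 / (0.3984 * 1000)
= 3300.2706 MJ

3300.2706 MJ


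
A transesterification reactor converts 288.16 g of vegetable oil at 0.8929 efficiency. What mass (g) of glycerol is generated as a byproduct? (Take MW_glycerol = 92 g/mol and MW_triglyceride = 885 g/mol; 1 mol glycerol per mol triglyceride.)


glycerol = oil * conv * (92/885)
= 288.16 * 0.8929 * 92 / 885
= 26.7474 g

26.7474 g


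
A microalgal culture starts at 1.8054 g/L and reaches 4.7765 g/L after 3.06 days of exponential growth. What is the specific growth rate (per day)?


mu = ln(X2/X1) / dt
= ln(4.7765/1.8054) / 3.06
= 0.3179 per day

0.3179 per day


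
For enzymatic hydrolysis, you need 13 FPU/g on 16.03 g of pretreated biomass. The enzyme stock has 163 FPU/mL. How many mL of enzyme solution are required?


V = dosage * m_sub / activity
V = 13 * 16.03 / 163
V = 1.2785 mL

1.2785 mL


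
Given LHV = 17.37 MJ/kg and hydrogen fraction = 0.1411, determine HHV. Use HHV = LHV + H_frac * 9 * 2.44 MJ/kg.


HHV = LHV + H_frac * 9 * 2.44
= 17.37 + 0.1411 * 9 * 2.44
= 20.4686 MJ/kg

20.4686 MJ/kg


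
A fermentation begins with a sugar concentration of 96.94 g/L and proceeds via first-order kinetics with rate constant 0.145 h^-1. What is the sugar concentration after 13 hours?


S = S0 * exp(-k * t)
S = 96.94 * exp(-0.145 * 13)
S = 14.7183 g/L

14.7183 g/L


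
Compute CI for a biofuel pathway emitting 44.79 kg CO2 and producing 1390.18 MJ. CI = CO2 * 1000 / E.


CI = CO2 * 1000 / E
= 44.79 * 1000 / 1390.18
= 32.2188 g CO2/MJ

32.2188 g CO2/MJ


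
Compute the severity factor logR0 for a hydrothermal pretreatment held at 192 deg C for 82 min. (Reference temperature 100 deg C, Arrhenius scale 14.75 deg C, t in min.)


logR0 = log10(t * exp((T - 100) / 14.75))
= log10(82 * exp((192 - 100) / 14.75))
= 4.6226

4.6226


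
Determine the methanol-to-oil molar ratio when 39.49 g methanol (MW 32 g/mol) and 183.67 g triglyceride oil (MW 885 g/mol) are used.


Molar ratio = n_MeOH / n_oil = (MeOH/32) / (oil/885) = (MeOH * 885) / (32 * oil)
= (39.49 * 885) / (32 * 183.67)
= 5.9462

5.9462


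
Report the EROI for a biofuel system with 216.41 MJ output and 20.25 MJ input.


EROI = E_out / E_in
= 216.41 / 20.25
= 10.6869

10.6869


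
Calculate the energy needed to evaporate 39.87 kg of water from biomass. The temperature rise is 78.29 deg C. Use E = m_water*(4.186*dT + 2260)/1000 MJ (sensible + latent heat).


E = m_water * (4.186 * dT + 2260) / 1000
= 39.87 * (4.186 * 78.29 + 2260) / 1000
= 103.1725 MJ

103.1725 MJ


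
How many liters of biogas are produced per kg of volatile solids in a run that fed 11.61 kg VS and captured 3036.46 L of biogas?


Y = V / VS
= 3036.46 / 11.61
= 261.5383 L/kg VS

261.5383 L/kg VS


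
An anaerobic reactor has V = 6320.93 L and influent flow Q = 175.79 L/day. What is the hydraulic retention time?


HRT = V / Q
= 6320.93 / 175.79
= 35.9573 days

35.9573 days


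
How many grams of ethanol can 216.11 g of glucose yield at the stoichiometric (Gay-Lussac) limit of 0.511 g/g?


Theoretical ethanol yield: m_EtOH = 0.511 * m_glucose
m_EtOH = 0.511 * 216.11 = 110.4322 g

110.4322 g


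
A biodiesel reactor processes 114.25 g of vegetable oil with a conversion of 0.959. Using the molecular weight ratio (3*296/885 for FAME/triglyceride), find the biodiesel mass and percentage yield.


m_FAME = oil * conv * (3 * 296 / 885) = oil * conv * (888/885)
= 114.25 * 0.959 * 888 / 885
= 109.9372 g
Y = m_FAME / oil * 100 = conv * (888/885) * 100
= 0.959 * 888 / 885 * 100
= 96.23%

109.9372 g FAME; Y = 96.23%


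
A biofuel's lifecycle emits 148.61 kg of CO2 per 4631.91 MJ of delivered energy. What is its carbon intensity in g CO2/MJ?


CI = CO2 * 1000 / E
= 148.61 * 1000 / 4631.91
= 32.0840 g CO2/MJ

32.0840 g CO2/MJ


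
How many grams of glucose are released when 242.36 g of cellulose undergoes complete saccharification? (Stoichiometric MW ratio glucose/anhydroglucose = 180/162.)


glucose = cellulose * 180/162
= 242.36 * 180/162
= 269.2889 g

269.2889 g


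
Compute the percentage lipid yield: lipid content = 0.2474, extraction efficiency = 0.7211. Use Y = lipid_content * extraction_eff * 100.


Y = lipid_content * extraction_eff * 100
= 0.2474 * 0.7211 * 100
= 17.8400%

17.8400%
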